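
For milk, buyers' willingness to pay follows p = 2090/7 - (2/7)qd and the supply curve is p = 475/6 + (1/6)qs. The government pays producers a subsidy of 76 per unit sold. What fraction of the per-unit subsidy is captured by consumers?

Pre-subsidy: 2090/7 - (2/7)q = 475/6 + (1/6)q gives q* = 485 and p* = 160.
With the subsidy, sellers receive ps = pb + 76 for each unit, where pb is the price buyers pay.
On the curves, pb = 2090/7 - (2/7)q and ps = 475/6 + (1/6)q; the wedge ps − pb = 76 gives 475/6 + (1/6)q − (2090/7 - (2/7)q) = 76, so q' = 653.
Then pb = 2090/7 − (2/7)·653 = 112 and ps = 475/6 + (1/6)·653 = 188.
Buyers' price falls by p* − pb = 160 − 112 = 48; sellers' price rises by ps − p* = 188 − 160 = 28.
So consumers capture 48/76 = 12/19 of each unit of subsidy.

Consumer share = 12/19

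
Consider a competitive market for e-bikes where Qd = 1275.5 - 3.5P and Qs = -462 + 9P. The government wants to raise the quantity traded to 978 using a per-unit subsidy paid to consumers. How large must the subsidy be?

At Q = 978, invert demand for the buyer price: Pb = (1275.5 − 978)/3.5 = 85; invert supply for the seller price: Ps = (978 − (-462))/9 = 160.
The subsidy must fill the gap: s = Ps − Pb = 160 − 85 = 75.

Required subsidy s = 75 per unit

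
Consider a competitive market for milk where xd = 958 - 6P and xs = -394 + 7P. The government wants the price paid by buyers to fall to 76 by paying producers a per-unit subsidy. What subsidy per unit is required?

Required subsidy s = 52 per unit

At a buyer price of 76, quantity demanded is 958 − 6·76 = 502.
Sellers supply 502 only when they receive Ps with -394 + 7·Ps = 502, i.e. Ps = 128.
s = Ps − Pb = 128 − 76 = 52.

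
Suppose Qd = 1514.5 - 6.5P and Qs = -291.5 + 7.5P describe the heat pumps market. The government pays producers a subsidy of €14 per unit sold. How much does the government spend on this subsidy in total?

Pre-subsidy: 1514.5 - 6.5P = -291.5 + 7.5P gives P* = 129, Q* = 676.
With the subsidy, sellers receive Ps = Pb + 14 for each unit, where Pb is the price buyers pay.
Supply in terms of Pb becomes Qs = -291.5 + 7.5(Pb + 14) = -186.5 + 7.5Pb. Setting this equal to demand: 1514.5 - 6.5Pb = -186.5 + 7.5Pb, so Pb = 121.5.
Sellers receive Ps = 121.5 + 14 = 135.5; Q' = 1514.5 − 6.5·121.5 = 724.75.
Government outlay = subsidy × quantity = 14 × 724.75 = 10146.5.

Government cost = €10146.5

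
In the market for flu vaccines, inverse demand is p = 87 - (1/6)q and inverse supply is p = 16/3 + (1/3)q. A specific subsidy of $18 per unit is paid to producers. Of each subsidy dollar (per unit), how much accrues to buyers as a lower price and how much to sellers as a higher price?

Buyers gain $6 per unit; sellers gain $12 per unit

Pre-subsidy: 87 - (1/6)q = 16/3 + (1/3)q gives q* = 490/3 and p* = 538/9.
With the subsidy, sellers receive ps = pb + 18 for each unit, where pb is the price buyers pay.
On the curves, pb = 87 - (1/6)q and ps = 16/3 + (1/3)q; the wedge ps − pb = 18 gives 16/3 + (1/3)q − (87 - (1/6)q) = 18, so q' = 598/3.
Then pb = 87 − (1/6)·(598/3) = 484/9 and ps = 16/3 + (1/3)·(598/3) = 646/9.
Buyers' price falls by p* − pb = 538/9 − 484/9 = 6; sellers' price rises by ps − p* = 646/9 − 538/9 = 12.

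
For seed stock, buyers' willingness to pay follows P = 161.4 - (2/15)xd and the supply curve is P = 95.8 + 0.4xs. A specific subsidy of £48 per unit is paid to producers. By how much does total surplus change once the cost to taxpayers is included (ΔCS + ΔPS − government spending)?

Net change in total surplus = -£2160

Pre-subsidy: 161.4 - (2/15)x = 95.8 + 0.4x gives x* = 123 and P* = 145.
With the subsidy, sellers receive Ps = Pb + 48 for each unit, where Pb is the price buyers pay.
On the curves, Pb = 161.4 - (2/15)x and Ps = 95.8 + 0.4x; the wedge Ps − Pb = 48 gives 95.8 + 0.4x − (161.4 - (2/15)x) = 48, so x' = 213.
Then Pb = 161.4 − (2/15)·213 = 133 and Ps = 95.8 + 0.4·213 = 181.
ΔCS = ½(123 + 213)(145 − 133) = 2016; ΔPS = ½(123 + 213)(181 − 145) = 6048.
Government spending = 48 × 213 = 10224.
Net change = 2016 + 6048 − 10224 = -2160. The loss equals the DWL triangle ½·48·90.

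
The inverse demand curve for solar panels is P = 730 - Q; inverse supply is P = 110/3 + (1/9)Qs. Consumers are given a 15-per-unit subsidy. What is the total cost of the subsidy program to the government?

Government cost = 9562.5

Pre-subsidy: 730 - Q = 110/3 + (1/9)Q gives Q* = 624 and P* = 106.
With the rebate, buyers effectively pay Pb = Ps − 15, where Ps is the price sellers receive.
On the curves, Pb = 730 - Q and Ps = 110/3 + (1/9)Q; the wedge Ps − Pb = 15 gives 110/3 + (1/9)Q − (730 - Q) = 15, so Q' = 637.5.
Then Pb = 730 − 1·637.5 = 92.5 and Ps = 110/3 + (1/9)·637.5 = 107.5.
Government outlay = subsidy × quantity = 15 × 637.5 = 9562.5.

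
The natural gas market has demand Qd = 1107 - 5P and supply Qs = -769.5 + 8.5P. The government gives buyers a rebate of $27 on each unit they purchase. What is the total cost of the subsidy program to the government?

Pre-subsidy: 1107 - 5P = -769.5 + 8.5P gives P* = 139, Q* = 412.
With the rebate, buyers effectively pay Pb = Ps − 27, where Ps is the price sellers receive.
Demand in terms of Ps becomes Qd = 1107 − 5(Ps − 27) = 1242 - 5Ps. Setting this equal to supply: 1242 - 5Ps = -769.5 + 8.5Ps, so Ps = 149.
Buyers pay Pb = 149 − 27 = 122; Q' = -769.5 + 8.5·149 = 497.
Government outlay = subsidy × quantity = 27 × 497 = 13419.

Government cost = $13419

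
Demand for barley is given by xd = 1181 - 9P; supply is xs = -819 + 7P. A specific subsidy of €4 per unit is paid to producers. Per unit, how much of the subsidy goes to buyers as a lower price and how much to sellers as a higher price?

Pre-subsidy: 1181 - 9P = -819 + 7P gives P* = 125, x* = 56.
With the subsidy, sellers receive Ps = Pb + 4 for each unit, where Pb is the price buyers pay.
Supply in terms of Pb becomes xs = -819 + 7(Pb + 4) = -791 + 7Pb. Setting this equal to demand: 1181 - 9Pb = -791 + 7Pb, so Pb = 123.25.
Sellers receive Ps = 123.25 + 4 = 127.25; x' = 1181 − 9·123.25 = 71.75.
Buyers' price falls by P* − Pb = 125 − 123.25 = 1.75; sellers' price rises by Ps − P* = 127.25 − 125 = 2.25.

Buyers gain €1.75 per unit; sellers gain €2.25 per unit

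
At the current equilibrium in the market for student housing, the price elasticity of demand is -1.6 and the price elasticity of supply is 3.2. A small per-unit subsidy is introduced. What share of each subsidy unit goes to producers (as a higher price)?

Producer share = 1/3

For a small subsidy around the equilibrium, the benefit split depends on the relative slopes, which at a point are proportional to the elasticities.
Buyer share = εs/(εs + |εd|) = 3.2/(3.2 + 1.6) = 2/3; seller share = |εd|/(εs + |εd|) = 1/3.
So producers capture 1/3 of the subsidy.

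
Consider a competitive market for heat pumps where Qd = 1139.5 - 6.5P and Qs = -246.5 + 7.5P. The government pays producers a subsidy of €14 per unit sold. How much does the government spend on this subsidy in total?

Pre-subsidy: 1139.5 - 6.5P = -246.5 + 7.5P gives P* = 99, Q* = 496.
With the subsidy, sellers receive Ps = Pb + 14 for each unit, where Pb is the price buyers pay.
Supply in terms of Pb becomes Qs = -246.5 + 7.5(Pb + 14) = -141.5 + 7.5Pb. Setting this equal to demand: 1139.5 - 6.5Pb = -141.5 + 7.5Pb, so Pb = 91.5.
Sellers receive Ps = 91.5 + 14 = 105.5; Q' = 1139.5 − 6.5·91.5 = 544.75.
Government outlay = subsidy × quantity = 14 × 544.75 = 7626.5.

Government cost = €7626.5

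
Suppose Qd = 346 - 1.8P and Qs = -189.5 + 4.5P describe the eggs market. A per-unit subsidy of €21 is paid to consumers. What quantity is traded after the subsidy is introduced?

Pre-subsidy: 346 - 1.8P = -189.5 + 4.5P gives P* = 85, Q* = 193.
With the rebate, buyers effectively pay Pb = Ps − 21, where Ps is the price sellers receive.
Demand in terms of Ps becomes Qd = 346 − 1.8(Ps − 21) = 383.8 - 1.8Ps. Setting this equal to supply: 383.8 - 1.8Ps = -189.5 + 4.5Ps, so Ps = 91.
Buyers pay Pb = 91 − 21 = 70; Q' = -189.5 + 4.5·91 = 220.

Q' = 220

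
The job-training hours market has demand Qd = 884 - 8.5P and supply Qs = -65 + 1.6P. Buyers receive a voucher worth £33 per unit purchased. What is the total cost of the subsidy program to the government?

Pre-subsidy: 884 - 8.5P = -65 + 1.6P gives P* = 9490/101, Q* = 8619/101.
With the rebate, buyers effectively pay Pb = Ps − 33, where Ps is the price sellers receive.
Demand in terms of Ps becomes Qd = 884 − 8.5(Ps − 33) = 1164.5 - 8.5Ps. Setting this equal to supply: 1164.5 - 8.5Ps = -65 + 1.6Ps, so Ps = 12295/101.
Buyers pay Pb = 12295/101 − 33 = 8962/101; Q' = -65 + 1.6·(12295/101) = 13107/101.
Government outlay = subsidy × quantity = 33 × 13107/101 = 432531/101.

Government cost = 432531/101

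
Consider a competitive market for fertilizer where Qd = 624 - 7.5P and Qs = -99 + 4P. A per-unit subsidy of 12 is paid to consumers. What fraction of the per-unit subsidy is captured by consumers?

Pre-subsidy: 624 - 7.5P = -99 + 4P gives P* = 1446/23, Q* = 3507/23.
With the rebate, buyers effectively pay Pb = Ps − 12, where Ps is the price sellers receive.
Demand in terms of Ps becomes Qd = 624 − 7.5(Ps − 12) = 714 - 7.5Ps. Setting this equal to supply: 714 - 7.5Ps = -99 + 4Ps, so Ps = 1626/23.
Buyers pay Pb = 1626/23 − 12 = 1350/23; Q' = -99 + 4·(1626/23) = 4227/23.
Buyers' price falls by P* − Pb = 1446/23 − 1350/23 = 96/23; sellers' price rises by Ps − P* = 1626/23 − 1446/23 = 180/23.
So consumers capture (96/23)/12 = 8/23 of each unit of subsidy.

Consumer share = 8/23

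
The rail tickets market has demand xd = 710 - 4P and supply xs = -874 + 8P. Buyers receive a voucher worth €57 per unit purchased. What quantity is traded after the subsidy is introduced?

x' = 334

Pre-subsidy: 710 - 4P = -874 + 8P gives P* = 132, x* = 182.
With the rebate, buyers effectively pay Pb = Ps − 57, where Ps is the price sellers receive.
Demand in terms of Ps becomes xd = 710 − 4(Ps − 57) = 938 - 4Ps. Setting this equal to supply: 938 - 4Ps = -874 + 8Ps, so Ps = 151.
Buyers pay Pb = 151 − 57 = 94; x' = -874 + 8·151 = 334.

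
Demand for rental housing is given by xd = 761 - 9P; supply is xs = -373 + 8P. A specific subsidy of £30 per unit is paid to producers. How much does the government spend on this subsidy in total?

Pre-subsidy: 761 - 9P = -373 + 8P gives P* = 1134/17, x* = 2731/17.
With the subsidy, sellers receive Ps = Pb + 30 for each unit, where Pb is the price buyers pay.
Supply in terms of Pb becomes xs = -373 + 8(Pb + 30) = -133 + 8Pb. Setting this equal to demand: 761 - 9Pb = -133 + 8Pb, so Pb = 894/17.
Sellers receive Ps = 894/17 + 30 = 1404/17; x' = 761 − 9·(894/17) = 4891/17.
Government outlay = subsidy × quantity = 30 × 4891/17 = 146730/17.

Government cost = 146730/17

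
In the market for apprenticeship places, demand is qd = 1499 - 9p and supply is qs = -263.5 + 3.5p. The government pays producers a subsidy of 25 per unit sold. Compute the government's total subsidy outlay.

Pre-subsidy: 1499 - 9p = -263.5 + 3.5p gives p* = 141, q* = 230.
With the subsidy, sellers receive ps = pb + 25 for each unit, where pb is the price buyers pay.
Supply in terms of pb becomes qs = -263.5 + 3.5(pb + 25) = -176 + 3.5pb. Setting this equal to demand: 1499 - 9pb = -176 + 3.5pb, so pb = 134.
Sellers receive ps = 134 + 25 = 159; q' = 1499 − 9·134 = 293.
Government outlay = subsidy × quantity = 25 × 293 = 7325.

Government cost = 7325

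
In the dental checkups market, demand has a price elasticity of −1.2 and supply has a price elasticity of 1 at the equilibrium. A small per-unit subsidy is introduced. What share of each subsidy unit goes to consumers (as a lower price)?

For a small subsidy around the equilibrium, the benefit split depends on the relative slopes, which at a point are proportional to the elasticities.
Buyer share = εs/(εs + |εd|) = 1/(1 + 1.2) = 5/11; seller share = |εd|/(εs + |εd|) = 6/11.

Consumer share = 5/11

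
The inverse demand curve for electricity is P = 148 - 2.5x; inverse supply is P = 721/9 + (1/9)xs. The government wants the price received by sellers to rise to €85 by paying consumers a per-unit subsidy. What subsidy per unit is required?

Required subsidy s = €47 per unit

At a seller price of 85, quantity supplied is -721 + 9·85 = 44.
Buyers absorb 44 only when they pay Pb = 148 − 2.5·44 = 38.
s = Ps − Pb = 85 − 38 = 47.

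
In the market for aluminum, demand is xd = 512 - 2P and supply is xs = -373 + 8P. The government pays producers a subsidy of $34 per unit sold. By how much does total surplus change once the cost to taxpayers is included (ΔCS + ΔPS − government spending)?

Net change in total surplus = -$924.8

Pre-subsidy: 512 - 2P = -373 + 8P gives P* = 88.5, x* = 335.
With the subsidy, sellers receive Ps = Pb + 34 for each unit, where Pb is the price buyers pay.
Supply in terms of Pb becomes xs = -373 + 8(Pb + 34) = -101 + 8Pb. Setting this equal to demand: 512 - 2Pb = -101 + 8Pb, so Pb = 61.3.
Sellers receive Ps = 61.3 + 34 = 95.3; x' = 512 − 2·61.3 = 389.4.
ΔCS = ½(335 + 389.4)(88.5 − 61.3) = 9851.84; ΔPS = ½(335 + 389.4)(95.3 − 88.5) = 2462.96.
Government spending = 34 × 389.4 = 13239.6.
Net change = 9851.84 + 2462.96 − 13239.6 = -924.8. The loss equals the DWL triangle ½·34·54.4.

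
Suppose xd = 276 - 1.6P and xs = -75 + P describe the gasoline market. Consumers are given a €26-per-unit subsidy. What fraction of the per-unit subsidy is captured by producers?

Pre-subsidy: 276 - 1.6P = -75 + P gives P* = 135, x* = 60.
With the rebate, buyers effectively pay Pb = Ps − 26, where Ps is the price sellers receive.
Demand in terms of Ps becomes xd = 276 − 1.6(Ps − 26) = 317.6 - 1.6Ps. Setting this equal to supply: 317.6 - 1.6Ps = -75 + Ps, so Ps = 151.
Buyers pay Pb = 151 − 26 = 125; x' = -75 + 1·151 = 76.
Buyers' price falls by P* − Pb = 135 − 125 = 10; sellers' price rises by Ps − P* = 151 − 135 = 16.
So producers capture 16/26 = 8/13 of each unit of subsidy.

Producer share = 8/13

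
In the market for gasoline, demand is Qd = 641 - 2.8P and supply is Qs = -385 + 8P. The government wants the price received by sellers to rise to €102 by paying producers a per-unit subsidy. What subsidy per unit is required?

Required subsidy s = €27 per unit

At a seller price of 102, quantity supplied is -385 + 8·102 = 431.
Buyers absorb 431 only when they pay Pb with 641 − 2.8·Pb = 431, i.e. Pb = 75.
s = Ps − Pb = 102 − 75 = 27.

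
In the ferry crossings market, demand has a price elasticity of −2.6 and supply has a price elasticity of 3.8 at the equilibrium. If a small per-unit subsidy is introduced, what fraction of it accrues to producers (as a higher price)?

Producer share = 0.40625

For a small subsidy around the equilibrium, the benefit split depends on the relative slopes, which at a point are proportional to the elasticities.
Buyer share = εs/(εs + |εd|) = 3.8/(3.8 + 2.6) = 0.59375; seller share = |εd|/(εs + |εd|) = 0.40625.
So producers capture 0.40625 of the subsidy.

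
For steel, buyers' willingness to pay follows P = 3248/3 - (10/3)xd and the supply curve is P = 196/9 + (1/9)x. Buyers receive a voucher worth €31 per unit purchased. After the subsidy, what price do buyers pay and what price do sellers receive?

Pre-subsidy: 3248/3 - (10/3)x = 196/9 + (1/9)x gives x* = 308 and P* = 56.
With the rebate, buyers effectively pay Pb = Ps − 31, where Ps is the price sellers receive.
On the curves, Pb = 3248/3 - (10/3)x and Ps = 196/9 + (1/9)x; the wedge Ps − Pb = 31 gives 196/9 + (1/9)x − (3248/3 - (10/3)x) = 31, so x' = 317.
Then Pb = 3248/3 − (10/3)·317 = 26 and Ps = 196/9 + (1/9)·317 = 57.

Buyers pay €26; sellers receive €57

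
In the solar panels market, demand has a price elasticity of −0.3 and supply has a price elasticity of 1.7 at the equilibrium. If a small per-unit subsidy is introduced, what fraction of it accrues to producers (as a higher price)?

For a small subsidy around the equilibrium, the benefit split depends on the relative slopes, which at a point are proportional to the elasticities.
Buyer share = εs/(εs + |εd|) = 1.7/(1.7 + 0.3) = 0.85; seller share = |εd|/(εs + |εd|) = 0.15.
So producers capture 0.15 of the subsidy.

Producer share = 0.15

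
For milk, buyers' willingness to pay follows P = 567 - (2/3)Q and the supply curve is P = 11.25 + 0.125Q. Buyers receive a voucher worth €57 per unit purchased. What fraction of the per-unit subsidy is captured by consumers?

Consumer share = 16/19

Pre-subsidy: 567 - (2/3)Q = 11.25 + 0.125Q gives Q* = 702 and P* = 99.
With the rebate, buyers effectively pay Pb = Ps − 57, where Ps is the price sellers receive.
On the curves, Pb = 567 - (2/3)Q and Ps = 11.25 + 0.125Q; the wedge Ps − Pb = 57 gives 11.25 + 0.125Q − (567 - (2/3)Q) = 57, so Q' = 774.
Then Pb = 567 − (2/3)·774 = 51 and Ps = 11.25 + 0.125·774 = 108.
Buyers' price falls by P* − Pb = 99 − 51 = 48; sellers' price rises by Ps − P* = 108 − 99 = 9.
So consumers capture 48/57 = 16/19 of each unit of subsidy.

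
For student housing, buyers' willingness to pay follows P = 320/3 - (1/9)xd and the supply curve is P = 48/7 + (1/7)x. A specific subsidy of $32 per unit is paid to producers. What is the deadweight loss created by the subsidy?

Pre-subsidy: 320/3 - (1/9)x = 48/7 + (1/7)x gives x* = 393 and P* = 63.
With the subsidy, sellers receive Ps = Pb + 32 for each unit, where Pb is the price buyers pay.
On the curves, Pb = 320/3 - (1/9)x and Ps = 48/7 + (1/7)x; the wedge Ps − Pb = 32 gives 48/7 + (1/7)x − (320/3 - (1/9)x) = 32, so x' = 519.
Then Pb = 320/3 − (1/9)·519 = 49 and Ps = 48/7 + (1/7)·519 = 81.
The subsidy expands output by 519 − 393 = 126 past the efficient level; on those units the gap between marginal cost and willingness to pay runs from 0 up to 32.
DWL = ½ × 32 × 126 = 2016.

Deadweight loss = $2016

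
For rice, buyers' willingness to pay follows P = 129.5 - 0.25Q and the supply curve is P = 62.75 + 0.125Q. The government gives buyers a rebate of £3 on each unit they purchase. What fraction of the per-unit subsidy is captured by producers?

Producer share = 1/3

Pre-subsidy: 129.5 - 0.25Q = 62.75 + 0.125Q gives Q* = 178 and P* = 85.
With the rebate, buyers effectively pay Pb = Ps − 3, where Ps is the price sellers receive.
On the curves, Pb = 129.5 - 0.25Q and Ps = 62.75 + 0.125Q; the wedge Ps − Pb = 3 gives 62.75 + 0.125Q − (129.5 - 0.25Q) = 3, so Q' = 186.
Then Pb = 129.5 − 0.25·186 = 83 and Ps = 62.75 + 0.125·186 = 86.
Buyers' price falls by P* − Pb = 85 − 83 = 2; sellers' price rises by Ps − P* = 86 − 85 = 1.
So producers capture 1/3 = 1/3 of each unit of subsidy.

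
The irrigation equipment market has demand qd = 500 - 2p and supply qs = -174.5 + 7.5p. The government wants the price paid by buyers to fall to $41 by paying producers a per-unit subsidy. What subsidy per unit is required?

Required subsidy s = $38 per unit

At a buyer price of 41, quantity demanded is 500 − 2·41 = 418.
Sellers supply 418 only when they receive ps with -174.5 + 7.5·ps = 418, i.e. ps = 79.
s = ps − pb = 79 − 41 = 38.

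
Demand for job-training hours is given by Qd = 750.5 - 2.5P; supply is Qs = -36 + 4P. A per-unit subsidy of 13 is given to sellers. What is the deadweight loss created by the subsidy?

Deadweight loss = 130

Pre-subsidy: 750.5 - 2.5P = -36 + 4P gives P* = 121, Q* = 448.
With the subsidy, sellers receive Ps = Pb + 13 for each unit, where Pb is the price buyers pay.
Supply in terms of Pb becomes Qs = -36 + 4(Pb + 13) = 16 + 4Pb. Setting this equal to demand: 750.5 - 2.5Pb = 16 + 4Pb, so Pb = 113.
Sellers receive Ps = 113 + 13 = 126; Q' = 750.5 − 2.5·113 = 468.
The subsidy expands output by 468 − 448 = 20 past the efficient level; on those units the gap between marginal cost and willingness to pay runs from 0 up to 13.
DWL = ½ × 13 × 20 = 130.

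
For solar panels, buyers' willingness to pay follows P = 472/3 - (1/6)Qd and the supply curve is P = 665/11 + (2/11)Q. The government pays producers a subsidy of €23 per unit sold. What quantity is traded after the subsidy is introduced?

Q' = 344

Pre-subsidy: 472/3 - (1/6)Q = 665/11 + (2/11)Q gives Q* = 278 and P* = 111.
With the subsidy, sellers receive Ps = Pb + 23 for each unit, where Pb is the price buyers pay.
On the curves, Pb = 472/3 - (1/6)Q and Ps = 665/11 + (2/11)Q; the wedge Ps − Pb = 23 gives 665/11 + (2/11)Q − (472/3 - (1/6)Q) = 23, so Q' = 344.
Then Pb = 472/3 − (1/6)·344 = 100 and Ps = 665/11 + (2/11)·344 = 123.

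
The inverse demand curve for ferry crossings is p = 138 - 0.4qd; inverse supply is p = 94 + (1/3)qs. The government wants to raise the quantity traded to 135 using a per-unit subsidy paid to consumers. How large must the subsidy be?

At q = 135, from the demand curve buyers pay pb = 138 − 0.4·135 = 84; from the supply curve sellers need ps = 94 + (1/3)·135 = 139.
The subsidy must fill the gap: s = ps − pb = 139 − 84 = 55.

Required subsidy s = 55 per unit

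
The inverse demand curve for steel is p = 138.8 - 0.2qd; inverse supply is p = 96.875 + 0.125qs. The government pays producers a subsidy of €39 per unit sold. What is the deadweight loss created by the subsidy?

Deadweight loss = €2340

Pre-subsidy: 138.8 - 0.2q = 96.875 + 0.125q gives q* = 129 and p* = 113.
With the subsidy, sellers receive ps = pb + 39 for each unit, where pb is the price buyers pay.
On the curves, pb = 138.8 - 0.2q and ps = 96.875 + 0.125q; the wedge ps − pb = 39 gives 96.875 + 0.125q − (138.8 - 0.2q) = 39, so q' = 249.
Then pb = 138.8 − 0.2·249 = 89 and ps = 96.875 + 0.125·249 = 128.
The subsidy expands output by 249 − 129 = 120 past the efficient level; on those units the gap between marginal cost and willingness to pay runs from 0 up to 39.
DWL = ½ × 39 × 120 = 2340.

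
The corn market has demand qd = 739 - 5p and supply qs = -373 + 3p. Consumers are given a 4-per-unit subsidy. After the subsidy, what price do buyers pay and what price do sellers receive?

Buyers pay 137.5; sellers receive 141.5

Pre-subsidy: 739 - 5p = -373 + 3p gives p* = 139, q* = 44.
With the rebate, buyers effectively pay pb = ps − 4, where ps is the price sellers receive.
Demand in terms of ps becomes qd = 739 − 5(ps − 4) = 759 - 5ps. Setting this equal to supply: 759 - 5ps = -373 + 3ps, so ps = 141.5.
Buyers pay pb = 141.5 − 4 = 137.5; q' = -373 + 3·141.5 = 51.5.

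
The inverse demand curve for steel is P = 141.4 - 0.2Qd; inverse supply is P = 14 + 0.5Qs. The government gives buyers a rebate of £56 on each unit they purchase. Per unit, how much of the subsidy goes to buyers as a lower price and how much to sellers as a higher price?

Buyers gain £16 per unit; sellers gain £40 per unit

Pre-subsidy: 141.4 - 0.2Q = 14 + 0.5Q gives Q* = 182 and P* = 105.
With the rebate, buyers effectively pay Pb = Ps − 56, where Ps is the price sellers receive.
On the curves, Pb = 141.4 - 0.2Q and Ps = 14 + 0.5Q; the wedge Ps − Pb = 56 gives 14 + 0.5Q − (141.4 - 0.2Q) = 56, so Q' = 262.
Then Pb = 141.4 − 0.2·262 = 89 and Ps = 14 + 0.5·262 = 145.
Buyers' price falls by P* − Pb = 105 − 89 = 16; sellers' price rises by Ps − P* = 145 − 105 = 40.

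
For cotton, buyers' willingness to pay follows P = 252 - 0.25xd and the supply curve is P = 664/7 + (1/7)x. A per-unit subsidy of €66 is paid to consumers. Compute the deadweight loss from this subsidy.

Pre-subsidy: 252 - 0.25x = 664/7 + (1/7)x gives x* = 400 and P* = 152.
With the rebate, buyers effectively pay Pb = Ps − 66, where Ps is the price sellers receive.
On the curves, Pb = 252 - 0.25x and Ps = 664/7 + (1/7)x; the wedge Ps − Pb = 66 gives 664/7 + (1/7)x − (252 - 0.25x) = 66, so x' = 568.
Then Pb = 252 − 0.25·568 = 110 and Ps = 664/7 + (1/7)·568 = 176.
The subsidy expands output by 568 − 400 = 168 past the efficient level; on those units the gap between marginal cost and willingness to pay runs from 0 up to 66.
DWL = ½ × 66 × 168 = 5544.

Deadweight loss = €5544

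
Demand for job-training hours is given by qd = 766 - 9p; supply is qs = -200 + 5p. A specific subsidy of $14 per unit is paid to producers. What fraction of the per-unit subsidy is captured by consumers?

Consumer share = 5/14

Pre-subsidy: 766 - 9p = -200 + 5p gives p* = 69, q* = 145.
With the subsidy, sellers receive ps = pb + 14 for each unit, where pb is the price buyers pay.
Supply in terms of pb becomes qs = -200 + 5(pb + 14) = -130 + 5pb. Setting this equal to demand: 766 - 9pb = -130 + 5pb, so pb = 64.
Sellers receive ps = 64 + 14 = 78; q' = 766 − 9·64 = 190.
Buyers' price falls by p* − pb = 69 − 64 = 5; sellers' price rises by ps − p* = 78 − 69 = 9.
So consumers capture 5/14 = 5/14 of each unit of subsidy.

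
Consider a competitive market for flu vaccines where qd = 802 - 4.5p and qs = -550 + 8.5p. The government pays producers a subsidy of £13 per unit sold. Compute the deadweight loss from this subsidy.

Pre-subsidy: 802 - 4.5p = -550 + 8.5p gives p* = 104, q* = 334.
With the subsidy, sellers receive ps = pb + 13 for each unit, where pb is the price buyers pay.
Supply in terms of pb becomes qs = -550 + 8.5(pb + 13) = -439.5 + 8.5pb. Setting this equal to demand: 802 - 4.5pb = -439.5 + 8.5pb, so pb = 95.5.
Sellers receive ps = 95.5 + 13 = 108.5; q' = 802 − 4.5·95.5 = 372.25.
The subsidy expands output by 372.25 − 334 = 38.25 past the efficient level; on those units the gap between marginal cost and willingness to pay runs from 0 up to 13.
DWL = ½ × 13 × 38.25 = 248.625.

Deadweight loss = £248.625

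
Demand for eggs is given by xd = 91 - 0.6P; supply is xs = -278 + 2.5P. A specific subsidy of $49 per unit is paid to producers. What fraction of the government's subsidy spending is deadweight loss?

Pre-subsidy: 91 - 0.6P = -278 + 2.5P gives P* = 3690/31, x* = 607/31.
With the subsidy, sellers receive Ps = Pb + 49 for each unit, where Pb is the price buyers pay.
Supply in terms of Pb becomes xs = -278 + 2.5(Pb + 49) = -155.5 + 2.5Pb. Setting this equal to demand: 91 - 0.6Pb = -155.5 + 2.5Pb, so Pb = 2465/31.
Sellers receive Ps = 2465/31 + 49 = 3984/31; x' = 91 − 0.6·(2465/31) = 1342/31.
ΔCS = ½(607/31 + 1342/31)(3690/31 − 2465/31) = 2387525/1922; ΔPS = ½(607/31 + 1342/31)(3984/31 − 3690/31) = 286503/961.
Government spending = 49 × 1342/31 = 65758/31.
DWL = ½ × 49 × (1342/31 − 607/31) = 36015/62; fraction = (36015/62) / (65758/31) = 735/2684.

DWL / government spending = 735/2684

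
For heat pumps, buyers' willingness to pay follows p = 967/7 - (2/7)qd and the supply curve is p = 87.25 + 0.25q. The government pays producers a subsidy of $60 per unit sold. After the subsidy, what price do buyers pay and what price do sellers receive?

Buyers pay $79; sellers receive $139

Pre-subsidy: 967/7 - (2/7)q = 87.25 + 0.25q gives q* = 95 and p* = 111.
With the subsidy, sellers receive ps = pb + 60 for each unit, where pb is the price buyers pay.
On the curves, pb = 967/7 - (2/7)q and ps = 87.25 + 0.25q; the wedge ps − pb = 60 gives 87.25 + 0.25q − (967/7 - (2/7)q) = 60, so q' = 207.
Then pb = 967/7 − (2/7)·207 = 79 and ps = 87.25 + 0.25·207 = 139.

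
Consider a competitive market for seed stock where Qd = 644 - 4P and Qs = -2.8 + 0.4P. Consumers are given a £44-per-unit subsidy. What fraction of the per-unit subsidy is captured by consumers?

Pre-subsidy: 644 - 4P = -2.8 + 0.4P gives P* = 147, Q* = 56.
With the rebate, buyers effectively pay Pb = Ps − 44, where Ps is the price sellers receive.
Demand in terms of Ps becomes Qd = 644 − 4(Ps − 44) = 820 - 4Ps. Setting this equal to supply: 820 - 4Ps = -2.8 + 0.4Ps, so Ps = 187.
Buyers pay Pb = 187 − 44 = 143; Q' = -2.8 + 0.4·187 = 72.
Buyers' price falls by P* − Pb = 147 − 143 = 4; sellers' price rises by Ps − P* = 187 − 147 = 40.
So consumers capture 4/44 = 1/11 of each unit of subsidy.

Consumer share = 1/11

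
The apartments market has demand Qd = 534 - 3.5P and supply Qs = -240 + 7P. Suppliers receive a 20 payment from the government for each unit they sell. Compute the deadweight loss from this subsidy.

Deadweight loss = 1400/3

Pre-subsidy: 534 - 3.5P = -240 + 7P gives P* = 516/7, Q* = 276.
With the subsidy, sellers receive Ps = Pb + 20 for each unit, where Pb is the price buyers pay.
Supply in terms of Pb becomes Qs = -240 + 7(Pb + 20) = -100 + 7Pb. Setting this equal to demand: 534 - 3.5Pb = -100 + 7Pb, so Pb = 1268/21.
Sellers receive Ps = 1268/21 + 20 = 1688/21; Q' = 534 − 3.5·(1268/21) = 968/3.
The subsidy expands output by 968/3 − 276 = 140/3 past the efficient level; on those units the gap between marginal cost and willingness to pay runs from 0 up to 20.
DWL = ½ × 20 × 140/3 = 1400/3.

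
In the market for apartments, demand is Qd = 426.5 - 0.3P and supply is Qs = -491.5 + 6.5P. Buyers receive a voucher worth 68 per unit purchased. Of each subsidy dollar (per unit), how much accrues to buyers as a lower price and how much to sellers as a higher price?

Buyers gain 65 per unit; sellers gain 3 per unit

Pre-subsidy: 426.5 - 0.3P = -491.5 + 6.5P gives P* = 135, Q* = 386.
With the rebate, buyers effectively pay Pb = Ps − 68, where Ps is the price sellers receive.
Demand in terms of Ps becomes Qd = 426.5 − 0.3(Ps − 68) = 446.9 - 0.3Ps. Setting this equal to supply: 446.9 - 0.3Ps = -491.5 + 6.5Ps, so Ps = 138.
Buyers pay Pb = 138 − 68 = 70; Q' = -491.5 + 6.5·138 = 405.5.
Buyers' price falls by P* − Pb = 135 − 70 = 65; sellers' price rises by Ps − P* = 138 − 135 = 3.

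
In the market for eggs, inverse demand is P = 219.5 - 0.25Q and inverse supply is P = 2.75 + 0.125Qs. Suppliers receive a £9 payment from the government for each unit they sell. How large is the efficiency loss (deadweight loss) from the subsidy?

Deadweight loss = £108

Pre-subsidy: 219.5 - 0.25Q = 2.75 + 0.125Q gives Q* = 578 and P* = 75.
With the subsidy, sellers receive Ps = Pb + 9 for each unit, where Pb is the price buyers pay.
On the curves, Pb = 219.5 - 0.25Q and Ps = 2.75 + 0.125Q; the wedge Ps − Pb = 9 gives 2.75 + 0.125Q − (219.5 - 0.25Q) = 9, so Q' = 602.
Then Pb = 219.5 − 0.25·602 = 69 and Ps = 2.75 + 0.125·602 = 78.
The subsidy expands output by 602 − 578 = 24 past the efficient level; on those units the gap between marginal cost and willingness to pay runs from 0 up to 9.
DWL = ½ × 9 × 24 = 108.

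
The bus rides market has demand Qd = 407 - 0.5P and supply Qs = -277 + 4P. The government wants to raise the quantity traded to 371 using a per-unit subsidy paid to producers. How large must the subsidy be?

Required subsidy s = 90 per unit

At Q = 371, invert demand for the buyer price: Pb = (407 − 371)/0.5 = 72; invert supply for the seller price: Ps = (371 − (-277))/4 = 162.
The subsidy must fill the gap: s = Ps − Pb = 162 − 72 = 90.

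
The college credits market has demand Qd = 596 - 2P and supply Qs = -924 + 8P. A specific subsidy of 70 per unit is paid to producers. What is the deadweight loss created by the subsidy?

Pre-subsidy: 596 - 2P = -924 + 8P gives P* = 152, Q* = 292.
With the subsidy, sellers receive Ps = Pb + 70 for each unit, where Pb is the price buyers pay.
Supply in terms of Pb becomes Qs = -924 + 8(Pb + 70) = -364 + 8Pb. Setting this equal to demand: 596 - 2Pb = -364 + 8Pb, so Pb = 96.
Sellers receive Ps = 96 + 70 = 166; Q' = 596 − 2·96 = 404.
The subsidy expands output by 404 − 292 = 112 past the efficient level; on those units the gap between marginal cost and willingness to pay runs from 0 up to 70.
DWL = ½ × 70 × 112 = 3920.

Deadweight loss = 3920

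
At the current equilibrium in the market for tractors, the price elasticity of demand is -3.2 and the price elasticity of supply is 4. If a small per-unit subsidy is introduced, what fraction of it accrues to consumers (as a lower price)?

For a small subsidy around the equilibrium, the benefit split depends on the relative slopes, which at a point are proportional to the elasticities.
Buyer share = εs/(εs + |εd|) = 4/(4 + 3.2) = 5/9; seller share = |εd|/(εs + |εd|) = 4/9.

Consumer share = 5/9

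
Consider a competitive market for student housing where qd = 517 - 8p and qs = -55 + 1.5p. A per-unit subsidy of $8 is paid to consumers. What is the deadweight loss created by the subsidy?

Deadweight loss = 768/19

Pre-subsidy: 517 - 8p = -55 + 1.5p gives p* = 1144/19, q* = 671/19.
With the rebate, buyers effectively pay pb = ps − 8, where ps is the price sellers receive.
Demand in terms of ps becomes qd = 517 − 8(ps − 8) = 581 - 8ps. Setting this equal to supply: 581 - 8ps = -55 + 1.5ps, so ps = 1272/19.
Buyers pay pb = 1272/19 − 8 = 1120/19; q' = -55 + 1.5·(1272/19) = 863/19.
The subsidy expands output by 863/19 − 671/19 = 192/19 past the efficient level; on those units the gap between marginal cost and willingness to pay runs from 0 up to 8.
DWL = ½ × 8 × 192/19 = 768/19.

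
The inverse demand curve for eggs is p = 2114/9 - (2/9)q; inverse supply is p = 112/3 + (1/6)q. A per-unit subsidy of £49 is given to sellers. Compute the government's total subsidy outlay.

Pre-subsidy: 2114/9 - (2/9)q = 112/3 + (1/6)q gives q* = 508 and p* = 122.
With the subsidy, sellers receive ps = pb + 49 for each unit, where pb is the price buyers pay.
On the curves, pb = 2114/9 - (2/9)q and ps = 112/3 + (1/6)q; the wedge ps − pb = 49 gives 112/3 + (1/6)q − (2114/9 - (2/9)q) = 49, so q' = 634.
Then pb = 2114/9 − (2/9)·634 = 94 and ps = 112/3 + (1/6)·634 = 143.
Government outlay = subsidy × quantity = 49 × 634 = 31066.

Government cost = £31066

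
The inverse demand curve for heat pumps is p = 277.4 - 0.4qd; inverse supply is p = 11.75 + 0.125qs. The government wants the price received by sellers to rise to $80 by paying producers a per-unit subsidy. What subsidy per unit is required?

Required subsidy s = $21 per unit

At a seller price of 80, quantity supplied is -94 + 8·80 = 546.
Buyers absorb 546 only when they pay pb = 277.4 − 0.4·546 = 59.
s = ps − pb = 80 − 59 = 21.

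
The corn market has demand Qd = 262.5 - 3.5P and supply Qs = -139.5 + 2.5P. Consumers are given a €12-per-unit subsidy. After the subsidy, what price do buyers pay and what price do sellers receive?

Pre-subsidy: 262.5 - 3.5P = -139.5 + 2.5P gives P* = 67, Q* = 28.
With the rebate, buyers effectively pay Pb = Ps − 12, where Ps is the price sellers receive.
Demand in terms of Ps becomes Qd = 262.5 − 3.5(Ps − 12) = 304.5 - 3.5Ps. Setting this equal to supply: 304.5 - 3.5Ps = -139.5 + 2.5Ps, so Ps = 74.
Buyers pay Pb = 74 − 12 = 62; Q' = -139.5 + 2.5·74 = 45.5.

Buyers pay €62; sellers receive €74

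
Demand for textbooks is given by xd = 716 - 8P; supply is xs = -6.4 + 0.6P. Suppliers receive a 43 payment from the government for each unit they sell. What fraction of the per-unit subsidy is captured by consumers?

Consumer share = 3/43

Pre-subsidy: 716 - 8P = -6.4 + 0.6P gives P* = 84, x* = 44.
With the subsidy, sellers receive Ps = Pb + 43 for each unit, where Pb is the price buyers pay.
Supply in terms of Pb becomes xs = -6.4 + 0.6(Pb + 43) = 19.4 + 0.6Pb. Setting this equal to demand: 716 - 8Pb = 19.4 + 0.6Pb, so Pb = 81.
Sellers receive Ps = 81 + 43 = 124; x' = 716 − 8·81 = 68.
Buyers' price falls by P* − Pb = 84 − 81 = 3; sellers' price rises by Ps − P* = 124 − 84 = 40.
So consumers capture 3/43 = 3/43 of each unit of subsidy.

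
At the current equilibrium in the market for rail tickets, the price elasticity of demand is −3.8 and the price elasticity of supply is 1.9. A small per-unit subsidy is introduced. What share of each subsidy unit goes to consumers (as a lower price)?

For a small subsidy around the equilibrium, the benefit split depends on the relative slopes, which at a point are proportional to the elasticities.
Buyer share = εs/(εs + |εd|) = 1.9/(1.9 + 3.8) = 1/3; seller share = |εd|/(εs + |εd|) = 2/3.

Consumer share = 1/3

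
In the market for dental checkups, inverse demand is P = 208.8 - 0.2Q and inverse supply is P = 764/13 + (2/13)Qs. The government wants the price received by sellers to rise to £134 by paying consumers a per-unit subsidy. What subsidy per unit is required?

Required subsidy s = £23 per unit

At a seller price of 134, quantity supplied is -382 + 6.5·134 = 489.
Buyers absorb 489 only when they pay Pb = 208.8 − 0.2·489 = 111.
s = Ps − Pb = 134 − 111 = 23.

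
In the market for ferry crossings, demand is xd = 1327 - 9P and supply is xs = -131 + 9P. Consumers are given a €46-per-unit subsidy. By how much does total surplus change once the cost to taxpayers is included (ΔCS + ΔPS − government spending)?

Pre-subsidy: 1327 - 9P = -131 + 9P gives P* = 81, x* = 598.
With the rebate, buyers effectively pay Pb = Ps − 46, where Ps is the price sellers receive.
Demand in terms of Ps becomes xd = 1327 − 9(Ps − 46) = 1741 - 9Ps. Setting this equal to supply: 1741 - 9Ps = -131 + 9Ps, so Ps = 104.
Buyers pay Pb = 104 − 46 = 58; x' = -131 + 9·104 = 805.
ΔCS = ½(598 + 805)(81 − 58) = 16134.5; ΔPS = ½(598 + 805)(104 − 81) = 16134.5.
Government spending = 46 × 805 = 37030.
Net change = 16134.5 + 16134.5 − 37030 = -4761. The loss equals the DWL triangle ½·46·207.

Net change in total surplus = -€4761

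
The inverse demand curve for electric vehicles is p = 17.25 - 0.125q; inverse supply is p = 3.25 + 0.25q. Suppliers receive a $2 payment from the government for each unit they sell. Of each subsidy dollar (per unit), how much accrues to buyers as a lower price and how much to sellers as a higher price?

Buyers gain 2/3 per unit; sellers gain 4/3 per unit

Pre-subsidy: 17.25 - 0.125q = 3.25 + 0.25q gives q* = 112/3 and p* = 151/12.
With the subsidy, sellers receive ps = pb + 2 for each unit, where pb is the price buyers pay.
On the curves, pb = 17.25 - 0.125q and ps = 3.25 + 0.25q; the wedge ps − pb = 2 gives 3.25 + 0.25q − (17.25 - 0.125q) = 2, so q' = 128/3.
Then pb = 17.25 − 0.125·(128/3) = 143/12 and ps = 3.25 + 0.25·(128/3) = 167/12.
Buyers' price falls by p* − pb = 151/12 − 143/12 = 2/3; sellers' price rises by ps − p* = 167/12 − 151/12 = 4/3.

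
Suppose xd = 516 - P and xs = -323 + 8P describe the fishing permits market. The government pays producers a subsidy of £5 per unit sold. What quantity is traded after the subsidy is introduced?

x' = 3845/9

Pre-subsidy: 516 - P = -323 + 8P gives P* = 839/9, x* = 3805/9.
With the subsidy, sellers receive Ps = Pb + 5 for each unit, where Pb is the price buyers pay.
Supply in terms of Pb becomes xs = -323 + 8(Pb + 5) = -283 + 8Pb. Setting this equal to demand: 516 - Pb = -283 + 8Pb, so Pb = 799/9.
Sellers receive Ps = 799/9 + 5 = 844/9; x' = 516 − 1·(799/9) = 3845/9.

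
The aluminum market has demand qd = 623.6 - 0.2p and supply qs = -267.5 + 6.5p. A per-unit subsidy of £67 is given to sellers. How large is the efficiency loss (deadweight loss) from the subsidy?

Deadweight loss = £435.5

Pre-subsidy: 623.6 - 0.2p = -267.5 + 6.5p gives p* = 133, q* = 597.
With the subsidy, sellers receive ps = pb + 67 for each unit, where pb is the price buyers pay.
Supply in terms of pb becomes qs = -267.5 + 6.5(pb + 67) = 168 + 6.5pb. Setting this equal to demand: 623.6 - 0.2pb = 168 + 6.5pb, so pb = 68.
Sellers receive ps = 68 + 67 = 135; q' = 623.6 − 0.2·68 = 610.
The subsidy expands output by 610 − 597 = 13 past the efficient level; on those units the gap between marginal cost and willingness to pay runs from 0 up to 67.
DWL = ½ × 67 × 13 = 435.5.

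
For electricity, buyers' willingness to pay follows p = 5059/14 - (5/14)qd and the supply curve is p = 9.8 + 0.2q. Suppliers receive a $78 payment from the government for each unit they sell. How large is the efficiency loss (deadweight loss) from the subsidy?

Pre-subsidy: 5059/14 - (5/14)q = 9.8 + 0.2q gives q* = 631 and p* = 136.
With the subsidy, sellers receive ps = pb + 78 for each unit, where pb is the price buyers pay.
On the curves, pb = 5059/14 - (5/14)q and ps = 9.8 + 0.2q; the wedge ps − pb = 78 gives 9.8 + 0.2q − (5059/14 - (5/14)q) = 78, so q' = 771.
Then pb = 5059/14 − (5/14)·771 = 86 and ps = 9.8 + 0.2·771 = 164.
The subsidy expands output by 771 − 631 = 140 past the efficient level; on those units the gap between marginal cost and willingness to pay runs from 0 up to 78.
DWL = ½ × 78 × 140 = 5460.

Deadweight loss = $5460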